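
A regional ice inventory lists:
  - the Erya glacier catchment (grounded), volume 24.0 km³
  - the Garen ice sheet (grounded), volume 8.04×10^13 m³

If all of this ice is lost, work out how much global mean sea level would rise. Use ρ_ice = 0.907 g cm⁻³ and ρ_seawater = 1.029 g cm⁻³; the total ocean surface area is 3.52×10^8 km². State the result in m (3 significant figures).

Erya: 24.0 km³ × (907/1029) = 21.15 km³ of water.
Garen: 8.04×10^13 m³ × (907/1029) = 7.087×10^13 m³ of water.
Total added water ≈ 7.089×10^13 m³ over 3.52×10^14 m² → Δh = 0.201 m.

≈ 0.201 m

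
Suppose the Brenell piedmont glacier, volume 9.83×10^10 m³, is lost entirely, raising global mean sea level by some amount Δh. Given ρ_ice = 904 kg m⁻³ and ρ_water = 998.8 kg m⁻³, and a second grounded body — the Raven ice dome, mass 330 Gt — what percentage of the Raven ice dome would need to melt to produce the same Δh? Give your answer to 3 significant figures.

≈ 26.9 %

Equal sea-level rise means equal mass of meltwater, i.e. equal mass of ice lost.
Ice mass of Brenell: 8.886×10^13 kg; ice mass of Raven: 3.300×10^14 kg.
Fraction required = 8.886×10^13 / 3.300×10^14 = 0.269 → 26.9 %.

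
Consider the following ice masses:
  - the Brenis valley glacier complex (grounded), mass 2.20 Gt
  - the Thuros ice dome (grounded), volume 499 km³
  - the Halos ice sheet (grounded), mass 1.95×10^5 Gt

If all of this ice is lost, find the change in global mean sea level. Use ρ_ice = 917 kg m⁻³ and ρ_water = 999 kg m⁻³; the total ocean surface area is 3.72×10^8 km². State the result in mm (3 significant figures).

≈ 526 mm

Brenis: 2.20 Gt = 2.200×10^12 kg; dividing by ρ_w = 999 kg m⁻³ gives 2.202×10^9 m³ of water.
Thuros: 499 km³ × (917/999) = 458.0 km³ of water.
Halos: 1.95×10^5 Gt = 1.950×10^17 kg; dividing by ρ_w = 999 kg m⁻³ gives 1.952×10^14 m³ of water.
Total added water ≈ 1.957×10^14 m³ over 3.72×10^14 m² → Δh = 0.526 m = 526 mm.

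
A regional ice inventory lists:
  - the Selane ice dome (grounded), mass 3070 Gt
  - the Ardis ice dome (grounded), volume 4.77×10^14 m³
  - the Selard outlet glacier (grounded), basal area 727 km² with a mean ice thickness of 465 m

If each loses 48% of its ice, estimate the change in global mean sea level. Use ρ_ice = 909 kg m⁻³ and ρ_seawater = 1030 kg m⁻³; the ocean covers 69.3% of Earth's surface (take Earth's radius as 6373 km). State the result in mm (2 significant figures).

≈ 580 mm

Selane: 0.48 × 3070 Gt = 1.474×10^15 kg; dividing by ρ_w = 1030 kg m⁻³ gives 1.431×10^12 m³ of water.
Ardis: 0.48 × 4.77×10^14 m³ × (909/1030) = 2.021×10^14 m³ of water.
Selard: ice volume = 727 km² × 465 m = 338.1 km³; 0.48 × 338.1 × (909/1030) = 143.2 km³ of water.
Total added water ≈ 2.036×10^14 m³ over 3.54×10^14 m² → Δh = 0.576 m = 580 mm.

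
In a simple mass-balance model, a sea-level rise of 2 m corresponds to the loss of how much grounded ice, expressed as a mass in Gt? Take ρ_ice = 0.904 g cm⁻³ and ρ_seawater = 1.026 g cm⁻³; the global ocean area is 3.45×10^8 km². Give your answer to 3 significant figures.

≈ 7.08×10^5 Gt

Required water volume = Δh × A = 2 m × 3.45×10^14 m² = 6.900×10^14 m³.
ρ_w = 1.026 g cm⁻³ = 1026 kg m⁻³, so the mass of water = 6.900×10^14 m³ × 1026 kg m⁻³ = 7.079×10^17 kg = 7.08×10^5 Gt (and the same mass of ice, by conservation).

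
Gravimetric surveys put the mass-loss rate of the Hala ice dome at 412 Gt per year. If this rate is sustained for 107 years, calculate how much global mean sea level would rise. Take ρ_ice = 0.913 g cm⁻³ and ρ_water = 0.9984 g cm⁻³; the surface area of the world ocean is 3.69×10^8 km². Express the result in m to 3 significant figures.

Total mass lost = 412 Gt/yr × 107 yr = 4.408×10^4 Gt = 4.408×10^16 kg.
ρ_w = 0.9984 g cm⁻³ = 998.4 kg m⁻³, so water volume = 4.408×10^16 / 998.4 = 4.415×10^13 m³.
Δh = 4.415×10^13 / 3.69×10^14 = 0.120 m.

≈ 0.120 m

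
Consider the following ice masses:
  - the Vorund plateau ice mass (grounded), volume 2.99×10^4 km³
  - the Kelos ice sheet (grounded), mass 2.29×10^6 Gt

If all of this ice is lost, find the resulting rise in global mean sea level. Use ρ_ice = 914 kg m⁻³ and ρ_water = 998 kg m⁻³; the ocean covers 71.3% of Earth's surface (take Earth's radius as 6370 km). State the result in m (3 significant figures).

Vorund: 2.99×10^4 km³ × (914/998) = 2.738×10^4 km³ of water.
Kelos: 2.29×10^6 Gt = 2.290×10^18 kg; dividing by ρ_w = 998 kg m⁻³ gives 2.295×10^15 m³ of water.
Total added water ≈ 2.322×10^15 m³ over 3.64×10^14 m² → Δh = 6.39 m.

≈ 6.39 m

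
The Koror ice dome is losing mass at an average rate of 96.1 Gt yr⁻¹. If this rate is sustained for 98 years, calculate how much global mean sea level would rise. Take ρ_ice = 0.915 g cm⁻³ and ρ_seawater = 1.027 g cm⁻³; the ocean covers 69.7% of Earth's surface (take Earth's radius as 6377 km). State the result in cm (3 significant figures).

≈ 2.57 cm

Total mass lost = 96.1 Gt/yr × 98 yr = 9418 Gt = 9.418×10^15 kg.
ρ_w = 1.027 g cm⁻³ = 1027 kg m⁻³, so water volume = 9.418×10^15 / 1027 = 9.170×10^12 m³.
Δh = 9.170×10^12 / 3.56×10^14 = 0.0257 m = 2.57 cm.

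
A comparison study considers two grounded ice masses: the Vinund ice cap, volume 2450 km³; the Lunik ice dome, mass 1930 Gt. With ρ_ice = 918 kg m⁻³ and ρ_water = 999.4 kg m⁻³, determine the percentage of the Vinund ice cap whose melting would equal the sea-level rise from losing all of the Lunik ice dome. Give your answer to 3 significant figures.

≈ 85.8 %

Equal sea-level rise means equal mass of meltwater, i.e. equal mass of ice lost.
Ice mass of Lunik: 1.930×10^15 kg; ice mass of Vinund: 2.249×10^15 kg.
Fraction required = 1.930×10^15 / 2.249×10^15 = 0.858 → 85.8 %.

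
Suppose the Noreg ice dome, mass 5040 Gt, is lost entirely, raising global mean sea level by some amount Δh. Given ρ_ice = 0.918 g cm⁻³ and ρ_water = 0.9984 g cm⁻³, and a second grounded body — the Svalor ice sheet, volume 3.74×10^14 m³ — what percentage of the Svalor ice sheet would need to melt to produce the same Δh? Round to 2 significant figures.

Equal sea-level rise means equal mass of meltwater, i.e. equal mass of ice lost.
Ice mass of Noreg: 5.040×10^15 kg; ice mass of Svalor: 3.433×10^17 kg.
Fraction required = 5.040×10^15 / 3.433×10^17 = 0.0147 → 1.5 %.

≈ 1.5 %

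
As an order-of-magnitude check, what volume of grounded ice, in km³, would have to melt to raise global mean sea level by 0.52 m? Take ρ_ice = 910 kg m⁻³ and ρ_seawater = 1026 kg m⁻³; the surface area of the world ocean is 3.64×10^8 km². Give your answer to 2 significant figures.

Required water volume = Δh × A = 0.52 m × 3.64×10^14 m² = 1.893×10^14 m³ = 1.893×10^5 km³.
Ice volume = water volume × ρ_w/ρ_ice = 1.893×10^5 × 1026/910 = 2.1×10^5 km³.

≈ 2.1×10^5 km³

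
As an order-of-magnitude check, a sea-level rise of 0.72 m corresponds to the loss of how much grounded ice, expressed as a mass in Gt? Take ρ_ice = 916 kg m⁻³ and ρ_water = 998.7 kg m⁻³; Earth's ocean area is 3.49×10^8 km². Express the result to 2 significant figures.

≈ 2.5×10^5 Gt

Required water volume = Δh × A = 0.72 m × 3.49×10^14 m² = 2.513×10^14 m³.
ρ_w = 998.7 kg m⁻³, so the mass of water = 2.513×10^14 m³ × 998.7 kg m⁻³ = 2.510×10^17 kg = 2.5×10^5 Gt (and the same mass of ice, by conservation).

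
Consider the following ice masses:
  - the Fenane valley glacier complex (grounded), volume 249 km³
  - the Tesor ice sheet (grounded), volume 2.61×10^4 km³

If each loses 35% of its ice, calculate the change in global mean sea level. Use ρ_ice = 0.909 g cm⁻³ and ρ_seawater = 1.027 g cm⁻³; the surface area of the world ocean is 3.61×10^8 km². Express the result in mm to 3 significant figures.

Fenane: 0.35 × 249 km³ × (909/1027) = 77.14 km³ of water.
Tesor: 0.35 × 2.61×10^4 km³ × (909/1027) = 8085 km³ of water.
Total added water ≈ 8.163×10^12 m³ over 3.61×10^14 m² → Δh = 0.0226 m = 22.6 mm.

≈ 22.6 mm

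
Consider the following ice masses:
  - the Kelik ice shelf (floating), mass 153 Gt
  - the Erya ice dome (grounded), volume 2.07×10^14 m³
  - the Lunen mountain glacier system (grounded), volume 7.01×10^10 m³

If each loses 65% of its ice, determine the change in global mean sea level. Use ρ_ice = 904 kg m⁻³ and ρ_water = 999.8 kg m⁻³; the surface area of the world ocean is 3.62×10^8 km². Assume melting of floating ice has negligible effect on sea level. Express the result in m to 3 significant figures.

The Kelik ice shelf is floating and already displaces its own weight of water, so its melt adds essentially nothing to sea level.
Erya: 0.65 × 2.07×10^14 m³ × (904/999.8) = 1.217×10^14 m³ of water.
Lunen: 0.65 × 7.01×10^10 m³ × (904/999.8) = 4.120×10^10 m³ of water.
Total added water ≈ 1.217×10^14 m³ over 3.62×10^14 m² → Δh = 0.336 m.

≈ 0.336 m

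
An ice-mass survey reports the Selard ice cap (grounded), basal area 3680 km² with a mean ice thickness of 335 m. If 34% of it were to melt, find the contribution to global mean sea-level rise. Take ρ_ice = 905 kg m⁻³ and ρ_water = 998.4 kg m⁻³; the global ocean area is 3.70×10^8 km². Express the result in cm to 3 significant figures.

≈ 0.103 cm

Selard: ice volume = 3680 km² × 335 m = 1233 km³; 0.34 × 1233 × (905/998.4) = 379.9 km³ of water.
Spread over 3.70×10^14 m² of ocean, Δh = 3.799×10^11 / 3.70×10^14 = 1.03×10^-3 m = 0.103 cm.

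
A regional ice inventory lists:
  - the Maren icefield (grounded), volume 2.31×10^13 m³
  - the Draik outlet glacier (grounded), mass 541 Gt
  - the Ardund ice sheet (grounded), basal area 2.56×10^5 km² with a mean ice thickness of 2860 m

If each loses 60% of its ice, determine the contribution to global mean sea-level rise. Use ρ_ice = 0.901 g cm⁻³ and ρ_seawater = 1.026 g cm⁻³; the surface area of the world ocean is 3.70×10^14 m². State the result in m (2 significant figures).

Maren: 0.6 × 2.31×10^13 m³ × (901/1026) = 1.217×10^13 m³ of water.
Draik: 0.6 × 541 Gt = 3.246×10^14 kg; dividing by ρ_w = 1.026 g cm⁻³ = 1026 kg m⁻³ gives 3.164×10^11 m³ of water.
Ardund: ice volume = 2.56×10^5 km² × 2860 m = 7.322×10^5 km³; 0.6 × 7.322×10^5 × (901/1026) = 3.858×10^5 km³ of water.
Total added water ≈ 3.983×10^14 m³ over 3.70×10^14 m² → Δh = 1.08 m.

≈ 1.1 m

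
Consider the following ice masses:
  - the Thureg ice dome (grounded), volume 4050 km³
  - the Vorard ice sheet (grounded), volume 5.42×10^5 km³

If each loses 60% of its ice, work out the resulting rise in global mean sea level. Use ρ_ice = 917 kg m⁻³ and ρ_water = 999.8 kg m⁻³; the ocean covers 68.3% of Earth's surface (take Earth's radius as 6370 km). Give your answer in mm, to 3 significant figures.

≈ 863 mm

Thureg: 0.6 × 4050 km³ × (917/999.8) = 2229 km³ of water.
Vorard: 0.6 × 5.42×10^5 km³ × (917/999.8) = 2.983×10^5 km³ of water.
Total added water ≈ 3.005×10^14 m³ over 3.48×10^14 m² → Δh = 0.863 m = 863 mm.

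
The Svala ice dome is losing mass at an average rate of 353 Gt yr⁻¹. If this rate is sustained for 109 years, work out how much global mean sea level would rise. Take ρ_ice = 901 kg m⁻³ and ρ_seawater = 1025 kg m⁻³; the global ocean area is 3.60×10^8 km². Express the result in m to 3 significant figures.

Total mass lost = 353 Gt/yr × 109 yr = 3.848×10^4 Gt = 3.848×10^16 kg.
ρ_w = 1025 kg m⁻³, so water volume = 3.848×10^16 / 1025 = 3.754×10^13 m³.
Δh = 3.754×10^13 / 3.60×10^14 = 0.104 m.

≈ 0.104 m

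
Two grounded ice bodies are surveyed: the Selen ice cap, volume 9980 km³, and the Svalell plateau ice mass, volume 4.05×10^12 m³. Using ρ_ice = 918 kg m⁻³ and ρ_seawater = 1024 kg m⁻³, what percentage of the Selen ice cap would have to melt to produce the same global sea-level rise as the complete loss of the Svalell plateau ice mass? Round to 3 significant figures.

Equal sea-level rise means equal mass of meltwater, i.e. equal mass of ice lost.
Ice mass of Svalell: 3.718×10^15 kg; ice mass of Selen: 9.162×10^15 kg.
Fraction required = 3.718×10^15 / 9.162×10^15 = 0.406 → 40.6 %.

≈ 40.6 %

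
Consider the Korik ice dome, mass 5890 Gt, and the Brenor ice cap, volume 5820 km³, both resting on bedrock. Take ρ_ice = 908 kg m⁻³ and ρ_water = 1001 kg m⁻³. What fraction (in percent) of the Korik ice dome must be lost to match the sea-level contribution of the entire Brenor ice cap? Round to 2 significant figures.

Equal sea-level rise means equal mass of meltwater, i.e. equal mass of ice lost.
Ice mass of Brenor: 5.285×10^15 kg; ice mass of Korik: 5.890×10^15 kg.
Fraction required = 5.285×10^15 / 5.890×10^15 = 0.897 → 90 %.

≈ 90 %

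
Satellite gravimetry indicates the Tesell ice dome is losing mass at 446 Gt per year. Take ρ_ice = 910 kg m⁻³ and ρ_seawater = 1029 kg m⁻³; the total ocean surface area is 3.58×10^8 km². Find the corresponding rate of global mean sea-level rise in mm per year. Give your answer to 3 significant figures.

≈ 1.21 mm/yr

ρ_w = 1029 kg m⁻³. Annual water volume added = 446 Gt / ρ_w = 4.460×10^14 kg / 1029 kg m⁻³ = 4.334×10^11 m³.
Δh per year = 4.334×10^11 / 3.58×10^14 = 1.21×10^-3 m = 1.21 mm.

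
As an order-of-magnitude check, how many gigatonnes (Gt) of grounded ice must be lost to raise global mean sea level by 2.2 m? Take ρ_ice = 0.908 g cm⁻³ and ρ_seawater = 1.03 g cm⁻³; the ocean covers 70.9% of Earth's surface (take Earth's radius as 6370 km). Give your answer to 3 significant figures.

≈ 8.19×10^5 Gt

Required water volume = Δh × A = 2.2 m × 3.62×10^14 m² = 7.953×10^14 m³.
ρ_w = 1.03 g cm⁻³ = 1030 kg m⁻³, so the mass of water = 7.953×10^14 m³ × 1030 kg m⁻³ = 8.192×10^17 kg = 8.19×10^5 Gt (and the same mass of ice, by conservation).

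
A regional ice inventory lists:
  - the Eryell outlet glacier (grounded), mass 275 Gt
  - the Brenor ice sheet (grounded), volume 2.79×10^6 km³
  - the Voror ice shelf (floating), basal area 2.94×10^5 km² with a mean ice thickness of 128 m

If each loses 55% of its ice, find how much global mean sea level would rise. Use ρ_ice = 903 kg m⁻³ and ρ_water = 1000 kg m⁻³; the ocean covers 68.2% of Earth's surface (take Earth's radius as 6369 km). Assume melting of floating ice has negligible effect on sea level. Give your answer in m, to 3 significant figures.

≈ 3.99 m

Eryell: 0.55 × 275 Gt = 1.512×10^14 kg; dividing by ρ_w = 1000 kg m⁻³ gives 1.512×10^11 m³ of water.
Brenor: 0.55 × 2.79×10^6 km³ × (903/1000) = 1.386×10^6 km³ of water.
The Voror ice shelf is floating and already displaces its own weight of water, so its melt adds essentially nothing to sea level.
Total added water ≈ 1.386×10^15 m³ over 3.48×10^14 m² → Δh = 3.99 m.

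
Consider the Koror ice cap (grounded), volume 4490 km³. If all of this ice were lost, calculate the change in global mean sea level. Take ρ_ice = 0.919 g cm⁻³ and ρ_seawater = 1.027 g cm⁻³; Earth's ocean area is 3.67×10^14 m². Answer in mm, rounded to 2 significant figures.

Koror: 4490 km³ × (919/1027) = 4018 km³ of water.
Spread over 3.67×10^14 m² of ocean, Δh = 4.018×10^12 / 3.67×10^14 = 0.0109 m = 11 mm.

≈ 11 mm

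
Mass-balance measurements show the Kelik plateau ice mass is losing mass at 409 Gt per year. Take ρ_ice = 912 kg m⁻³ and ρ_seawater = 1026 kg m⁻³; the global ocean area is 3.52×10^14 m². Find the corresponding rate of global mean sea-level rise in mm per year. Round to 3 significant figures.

ρ_w = 1026 kg m⁻³. Annual water volume added = 409 Gt / ρ_w = 4.090×10^14 kg / 1026 kg m⁻³ = 3.986×10^11 m³.
Δh per year = 3.986×10^11 / 3.52×10^14 = 1.13×10^-3 m = 1.13 mm.

≈ 1.13 mm/yr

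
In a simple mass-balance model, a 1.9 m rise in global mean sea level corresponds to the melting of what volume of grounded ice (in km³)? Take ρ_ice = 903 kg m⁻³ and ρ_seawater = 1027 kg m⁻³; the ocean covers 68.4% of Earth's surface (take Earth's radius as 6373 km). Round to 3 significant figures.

Required water volume = Δh × A = 1.9 m × 3.49×10^14 m² = 6.633×10^14 m³ = 6.633×10^5 km³.
Ice volume = water volume × ρ_w/ρ_ice = 6.633×10^5 × 1027/903 = 7.54×10^5 km³.

≈ 7.54×10^5 km³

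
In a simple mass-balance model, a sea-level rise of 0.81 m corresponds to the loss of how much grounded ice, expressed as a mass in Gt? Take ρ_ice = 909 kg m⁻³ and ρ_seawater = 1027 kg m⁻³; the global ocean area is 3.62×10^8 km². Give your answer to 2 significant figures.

Required water volume = Δh × A = 0.81 m × 3.62×10^14 m² = 2.932×10^14 m³.
ρ_w = 1027 kg m⁻³, so the mass of water = 2.932×10^14 m³ × 1027 kg m⁻³ = 3.011×10^17 kg = 3.0×10^5 Gt (and the same mass of ice, by conservation).

≈ 3.0×10^5 Gt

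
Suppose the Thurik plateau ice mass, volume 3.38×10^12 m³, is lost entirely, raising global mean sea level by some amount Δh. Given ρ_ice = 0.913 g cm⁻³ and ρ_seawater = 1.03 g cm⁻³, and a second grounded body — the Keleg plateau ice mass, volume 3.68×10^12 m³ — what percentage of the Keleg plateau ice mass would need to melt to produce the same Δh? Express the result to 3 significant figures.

≈ 91.8 %

Equal sea-level rise means equal mass of meltwater, i.e. equal mass of ice lost.
Ice mass of Thurik: 3.086×10^15 kg; ice mass of Keleg: 3.360×10^15 kg.
Fraction required = 3.086×10^15 / 3.360×10^15 = 0.918 → 91.8 %.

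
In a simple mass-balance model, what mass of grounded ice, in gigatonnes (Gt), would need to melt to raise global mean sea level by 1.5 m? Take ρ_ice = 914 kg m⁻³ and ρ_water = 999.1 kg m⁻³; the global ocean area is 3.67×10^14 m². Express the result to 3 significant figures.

Required water volume = Δh × A = 1.5 m × 3.67×10^14 m² = 5.505×10^14 m³.
ρ_w = 999.1 kg m⁻³, so the mass of water = 5.505×10^14 m³ × 999.1 kg m⁻³ = 5.500×10^17 kg = 5.50×10^5 Gt (and the same mass of ice, by conservation).

≈ 5.50×10^5 Gt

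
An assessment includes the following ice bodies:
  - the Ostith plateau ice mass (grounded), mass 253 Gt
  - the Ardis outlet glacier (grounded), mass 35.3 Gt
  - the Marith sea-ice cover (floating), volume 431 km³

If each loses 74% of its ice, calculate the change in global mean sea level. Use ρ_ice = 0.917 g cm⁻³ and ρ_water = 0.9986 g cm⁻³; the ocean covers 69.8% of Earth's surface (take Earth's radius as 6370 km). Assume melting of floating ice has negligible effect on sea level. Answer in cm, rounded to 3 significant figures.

Ostith: 0.74 × 253 Gt = 1.872×10^14 kg; dividing by ρ_w = 0.9986 g cm⁻³ = 998.6 kg m⁻³ gives 1.875×10^11 m³ of water.
Ardis: 0.74 × 35.3 Gt = 2.612×10^13 kg; dividing by ρ_w = 998.6 kg m⁻³ gives 2.616×10^10 m³ of water.
The Marith sea-ice cover is floating and already displaces its own weight of water, so its melt adds essentially nothing to sea level.
Total added water ≈ 2.136×10^11 m³ over 3.56×10^14 m² → Δh = 6.00×10^-4 m = 0.0600 cm.

≈ 0.0600 cm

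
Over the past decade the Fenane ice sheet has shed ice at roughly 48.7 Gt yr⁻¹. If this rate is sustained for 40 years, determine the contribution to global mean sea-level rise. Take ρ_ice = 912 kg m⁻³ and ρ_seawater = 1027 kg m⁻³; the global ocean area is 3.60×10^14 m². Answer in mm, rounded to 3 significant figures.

Total mass lost = 48.7 Gt/yr × 40 yr = 1948 Gt = 1.948×10^15 kg.
ρ_w = 1027 kg m⁻³, so water volume = 1.948×10^15 / 1027 = 1.897×10^12 m³.
Δh = 1.897×10^12 / 3.60×10^14 = 5.27×10^-3 m = 5.27 mm.

≈ 5.27 mm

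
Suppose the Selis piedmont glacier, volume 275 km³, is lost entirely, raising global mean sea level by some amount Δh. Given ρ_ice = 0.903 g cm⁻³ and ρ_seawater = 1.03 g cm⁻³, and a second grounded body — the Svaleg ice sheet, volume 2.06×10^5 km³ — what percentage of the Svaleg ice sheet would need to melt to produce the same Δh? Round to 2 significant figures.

Equal sea-level rise means equal mass of meltwater, i.e. equal mass of ice lost.
Ice mass of Selis: 2.483×10^14 kg; ice mass of Svaleg: 1.860×10^17 kg.
Fraction required = 2.483×10^14 / 1.860×10^17 = 1.33×10^-3 → 0.13 %.

≈ 0.13 %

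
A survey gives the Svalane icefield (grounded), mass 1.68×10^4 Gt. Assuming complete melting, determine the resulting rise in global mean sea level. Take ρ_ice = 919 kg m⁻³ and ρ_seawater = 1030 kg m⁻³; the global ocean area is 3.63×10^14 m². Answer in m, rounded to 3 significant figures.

Svalane: 1.68×10^4 Gt = 1.680×10^16 kg; dividing by ρ_w = 1030 kg m⁻³ gives 1.631×10^13 m³ of water.
Spread over 3.63×10^14 m² of ocean, Δh = 1.631×10^13 / 3.63×10^14 = 0.0449 m.

≈ 0.0449 m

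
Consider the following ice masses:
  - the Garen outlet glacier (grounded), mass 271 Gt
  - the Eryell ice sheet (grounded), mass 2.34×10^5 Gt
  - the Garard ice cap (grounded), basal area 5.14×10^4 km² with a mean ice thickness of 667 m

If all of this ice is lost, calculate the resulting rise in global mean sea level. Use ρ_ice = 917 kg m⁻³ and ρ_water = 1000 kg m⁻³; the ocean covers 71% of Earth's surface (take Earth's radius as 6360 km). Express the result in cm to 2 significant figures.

Garen: 271 Gt = 2.710×10^14 kg; dividing by ρ_w = 1000 kg m⁻³ gives 2.710×10^11 m³ of water.
Eryell: 2.34×10^5 Gt = 2.340×10^17 kg; dividing by ρ_w = 1000 kg m⁻³ gives 2.340×10^14 m³ of water.
Garard: ice volume = 5.14×10^4 km² × 667 m = 3.428×10^4 km³; 3.428×10^4 × (917/1000) = 3.144×10^4 km³ of water.
Total added water ≈ 2.657×10^14 m³ over 3.61×10^14 m² → Δh = 0.736 m = 74 cm.

≈ 74 cm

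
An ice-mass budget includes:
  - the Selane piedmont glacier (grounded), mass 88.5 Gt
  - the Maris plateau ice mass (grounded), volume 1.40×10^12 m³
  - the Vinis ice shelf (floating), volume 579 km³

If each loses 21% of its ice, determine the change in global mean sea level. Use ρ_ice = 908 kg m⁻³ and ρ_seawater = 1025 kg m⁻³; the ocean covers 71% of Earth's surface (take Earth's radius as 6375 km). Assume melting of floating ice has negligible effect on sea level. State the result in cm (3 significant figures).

≈ 0.0768 cm

Selane: 0.21 × 88.5 Gt = 1.858×10^13 kg; dividing by ρ_w = 1025 kg m⁻³ gives 1.813×10^10 m³ of water.
Maris: 0.21 × 1.40×10^12 m³ × (908/1025) = 2.604×10^11 m³ of water.
The Vinis ice shelf is floating and already displaces its own weight of water, so its melt adds essentially nothing to sea level.
Total added water ≈ 2.786×10^11 m³ over 3.63×10^14 m² → Δh = 7.68×10^-4 m = 0.0768 cm.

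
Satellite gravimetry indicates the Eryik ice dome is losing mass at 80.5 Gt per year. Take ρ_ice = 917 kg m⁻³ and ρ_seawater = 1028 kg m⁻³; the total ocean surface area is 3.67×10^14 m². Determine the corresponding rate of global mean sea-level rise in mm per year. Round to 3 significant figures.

ρ_w = 1028 kg m⁻³. Annual water volume added = 80.5 Gt / ρ_w = 8.050×10^13 kg / 1028 kg m⁻³ = 7.831×10^10 m³.
Δh per year = 7.831×10^10 / 3.67×10^14 = 2.13×10^-4 m = 0.213 mm.

≈ 0.213 mm/yr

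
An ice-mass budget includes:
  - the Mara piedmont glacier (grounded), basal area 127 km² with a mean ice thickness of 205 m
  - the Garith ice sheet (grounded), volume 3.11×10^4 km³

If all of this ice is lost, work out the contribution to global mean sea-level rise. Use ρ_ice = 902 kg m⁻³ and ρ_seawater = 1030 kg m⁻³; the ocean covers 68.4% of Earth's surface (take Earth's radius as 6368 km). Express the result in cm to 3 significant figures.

≈ 7.82 cm

Mara: ice volume = 127 km² × 205 m = 26.04 km³; 26.04 × (902/1030) = 22.80 km³ of water.
Garith: 3.11×10^4 km³ × (902/1030) = 2.724×10^4 km³ of water.
Total added water ≈ 2.726×10^13 m³ over 3.49×10^14 m² → Δh = 0.0782 m = 7.82 cm.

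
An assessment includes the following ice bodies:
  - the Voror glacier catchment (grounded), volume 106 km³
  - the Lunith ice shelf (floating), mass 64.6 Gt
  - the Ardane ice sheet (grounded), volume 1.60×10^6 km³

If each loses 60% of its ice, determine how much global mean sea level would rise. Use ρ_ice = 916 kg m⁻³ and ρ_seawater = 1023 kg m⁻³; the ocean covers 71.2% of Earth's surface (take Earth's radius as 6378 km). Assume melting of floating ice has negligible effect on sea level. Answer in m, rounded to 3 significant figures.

Voror: 0.6 × 106 km³ × (916/1023) = 56.95 km³ of water.
The Lunith ice shelf is floating and already displaces its own weight of water, so its melt adds essentially nothing to sea level.
Ardane: 0.6 × 1.60×10^6 km³ × (916/1023) = 8.596×10^5 km³ of water.
Total added water ≈ 8.596×10^14 m³ over 3.64×10^14 m² → Δh = 2.36 m.

≈ 2.36 m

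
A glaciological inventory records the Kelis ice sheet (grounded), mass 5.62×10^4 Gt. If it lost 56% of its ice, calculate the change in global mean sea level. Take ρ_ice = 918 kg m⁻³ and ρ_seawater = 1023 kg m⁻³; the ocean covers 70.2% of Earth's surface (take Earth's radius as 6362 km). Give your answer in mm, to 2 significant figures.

Kelis: 0.56 × 5.62×10^4 Gt = 3.147×10^16 kg; dividing by ρ_w = 1023 kg m⁻³ gives 3.076×10^13 m³ of water.
Spread over 3.57×10^14 m² of ocean, Δh = 3.076×10^13 / 3.57×10^14 = 0.0862 m = 86 mm.

≈ 86 mm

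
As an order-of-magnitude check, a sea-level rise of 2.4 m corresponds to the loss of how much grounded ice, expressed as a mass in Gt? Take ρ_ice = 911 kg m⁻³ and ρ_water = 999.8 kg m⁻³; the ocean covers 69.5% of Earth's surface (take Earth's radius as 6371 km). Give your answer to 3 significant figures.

Required water volume = Δh × A = 2.4 m × 3.54×10^14 m² = 8.508×10^14 m³.
ρ_w = 999.8 kg m⁻³, so the mass of water = 8.508×10^14 m³ × 999.8 kg m⁻³ = 8.506×10^17 kg = 8.51×10^5 Gt (and the same mass of ice, by conservation).

≈ 8.51×10^5 Gt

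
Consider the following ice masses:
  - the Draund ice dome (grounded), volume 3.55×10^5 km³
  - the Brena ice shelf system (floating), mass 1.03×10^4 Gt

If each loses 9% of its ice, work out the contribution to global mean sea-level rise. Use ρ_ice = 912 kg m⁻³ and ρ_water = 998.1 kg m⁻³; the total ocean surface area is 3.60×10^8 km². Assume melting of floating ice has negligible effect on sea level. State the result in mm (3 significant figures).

Draund: 0.09 × 3.55×10^5 km³ × (912/998.1) = 2.919×10^4 km³ of water.
The Brena ice shelf system is floating and already displaces its own weight of water, so its melt adds essentially nothing to sea level.
Total added water ≈ 2.919×10^13 m³ over 3.60×10^14 m² → Δh = 0.0811 m = 81.1 mm.

≈ 81.1 mm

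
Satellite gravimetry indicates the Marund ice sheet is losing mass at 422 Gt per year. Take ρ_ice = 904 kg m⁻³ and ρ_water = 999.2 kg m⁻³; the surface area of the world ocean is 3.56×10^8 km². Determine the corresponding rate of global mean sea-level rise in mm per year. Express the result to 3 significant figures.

ρ_w = 999.2 kg m⁻³. Annual water volume added = 422 Gt / ρ_w = 4.220×10^14 kg / 999.2 kg m⁻³ = 4.223×10^11 m³.
Δh per year = 4.223×10^11 / 3.56×10^14 = 1.19×10^-3 m = 1.19 mm.

≈ 1.19 mm/yr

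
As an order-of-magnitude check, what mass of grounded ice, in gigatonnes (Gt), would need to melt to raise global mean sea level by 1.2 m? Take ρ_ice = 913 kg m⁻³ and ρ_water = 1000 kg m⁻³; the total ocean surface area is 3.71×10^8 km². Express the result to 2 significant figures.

Required water volume = Δh × A = 1.2 m × 3.71×10^14 m² = 4.452×10^14 m³.
ρ_w = 1000 kg m⁻³, so the mass of water = 4.452×10^14 m³ × 1000 kg m⁻³ = 4.452×10^17 kg = 4.5×10^5 Gt (and the same mass of ice, by conservation).

≈ 4.5×10^5 Gt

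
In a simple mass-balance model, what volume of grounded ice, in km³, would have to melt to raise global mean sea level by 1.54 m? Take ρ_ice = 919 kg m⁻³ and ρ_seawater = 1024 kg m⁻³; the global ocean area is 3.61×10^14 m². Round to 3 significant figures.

≈ 6.19×10^5 km³

Required water volume = Δh × A = 1.54 m × 3.61×10^14 m² = 5.559×10^14 m³ = 5.559×10^5 km³.
Ice volume = water volume × ρ_w/ρ_ice = 5.559×10^5 × 1024/919 = 6.19×10^5 km³.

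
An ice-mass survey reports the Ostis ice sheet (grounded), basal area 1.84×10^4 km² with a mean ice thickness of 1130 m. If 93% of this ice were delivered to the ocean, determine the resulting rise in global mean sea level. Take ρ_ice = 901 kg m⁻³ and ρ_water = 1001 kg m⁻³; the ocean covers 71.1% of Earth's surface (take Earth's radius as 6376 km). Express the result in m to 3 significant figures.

≈ 0.0479 m

Ostis: ice volume = 1.84×10^4 km² × 1130 m = 2.079×10^4 km³; 0.93 × 2.079×10^4 × (901/1001) = 1.740×10^4 km³ of water.
Spread over 3.63×10^14 m² of ocean, Δh = 1.740×10^13 / 3.63×10^14 = 0.0479 m.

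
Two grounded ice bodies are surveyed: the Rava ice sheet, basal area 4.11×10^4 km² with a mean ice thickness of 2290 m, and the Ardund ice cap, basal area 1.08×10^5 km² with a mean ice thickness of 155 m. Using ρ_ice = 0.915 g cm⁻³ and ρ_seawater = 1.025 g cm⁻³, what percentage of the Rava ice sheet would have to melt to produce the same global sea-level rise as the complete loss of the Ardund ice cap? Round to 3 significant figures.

Equal sea-level rise means equal mass of meltwater, i.e. equal mass of ice lost.
Ice mass of Ardund: 1.532×10^16 kg; ice mass of Rava: 8.612×10^16 kg.
Fraction required = 1.532×10^16 / 8.612×10^16 = 0.178 → 17.8 %.

≈ 17.8 %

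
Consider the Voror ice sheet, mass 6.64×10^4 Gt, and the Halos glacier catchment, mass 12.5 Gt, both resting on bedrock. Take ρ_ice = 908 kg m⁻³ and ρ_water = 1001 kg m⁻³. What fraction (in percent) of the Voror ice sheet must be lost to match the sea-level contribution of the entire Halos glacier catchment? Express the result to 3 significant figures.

≈ 0.0188 %

Equal sea-level rise means equal mass of meltwater, i.e. equal mass of ice lost.
Ice mass of Halos: 1.250×10^13 kg; ice mass of Voror: 6.640×10^16 kg.
Fraction required = 1.250×10^13 / 6.640×10^16 = 1.88×10^-4 → 0.0188 %.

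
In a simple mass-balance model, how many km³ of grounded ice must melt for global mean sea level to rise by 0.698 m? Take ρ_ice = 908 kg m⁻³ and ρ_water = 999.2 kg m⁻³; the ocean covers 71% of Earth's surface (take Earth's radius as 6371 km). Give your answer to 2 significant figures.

≈ 2.8×10^5 km³

Required water volume = Δh × A = 0.698 m × 3.62×10^14 m² = 2.528×10^14 m³ = 2.528×10^5 km³.
Ice volume = water volume × ρ_w/ρ_ice = 2.528×10^5 × 999.2/908 = 2.8×10^5 km³.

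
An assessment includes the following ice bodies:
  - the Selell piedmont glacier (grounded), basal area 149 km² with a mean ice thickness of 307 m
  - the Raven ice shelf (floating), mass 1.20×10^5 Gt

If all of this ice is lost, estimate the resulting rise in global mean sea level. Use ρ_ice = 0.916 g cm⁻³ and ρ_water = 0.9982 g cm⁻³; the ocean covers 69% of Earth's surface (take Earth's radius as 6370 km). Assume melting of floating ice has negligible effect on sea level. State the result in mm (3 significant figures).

≈ 0.119 mm

Selell: ice volume = 149 km² × 307 m = 45.74 km³; 45.74 × (916/998.2) = 41.98 km³ of water.
The Raven ice shelf is floating and already displaces its own weight of water, so its melt adds essentially nothing to sea level.
Total added water ≈ 4.198×10^10 m³ over 3.52×10^14 m² → Δh = 1.19×10^-4 m = 0.119 mm.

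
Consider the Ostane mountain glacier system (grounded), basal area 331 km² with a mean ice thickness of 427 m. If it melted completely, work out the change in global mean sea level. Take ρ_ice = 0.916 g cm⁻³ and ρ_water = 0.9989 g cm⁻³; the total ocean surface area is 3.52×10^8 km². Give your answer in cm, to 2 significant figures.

≈ 0.037 cm

Ostane: ice volume = 331 km² × 427 m = 141.3 km³; 141.3 × (916/998.9) = 129.6 km³ of water.
Spread over 3.52×10^14 m² of ocean, Δh = 1.296×10^11 / 3.52×10^14 = 3.68×10^-4 m = 0.037 cm.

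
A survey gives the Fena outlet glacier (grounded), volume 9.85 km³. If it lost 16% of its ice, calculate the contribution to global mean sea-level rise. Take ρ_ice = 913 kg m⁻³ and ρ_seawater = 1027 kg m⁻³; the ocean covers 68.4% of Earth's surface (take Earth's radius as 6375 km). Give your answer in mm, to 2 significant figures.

Fena: 0.16 × 9.85 km³ × (913/1027) = 1.401 km³ of water.
Spread over 3.49×10^14 m² of ocean, Δh = 1.401×10^9 / 3.49×10^14 = 4.01×10^-6 m = 4.0×10^-3 mm.

≈ 4.0×10^-3 mm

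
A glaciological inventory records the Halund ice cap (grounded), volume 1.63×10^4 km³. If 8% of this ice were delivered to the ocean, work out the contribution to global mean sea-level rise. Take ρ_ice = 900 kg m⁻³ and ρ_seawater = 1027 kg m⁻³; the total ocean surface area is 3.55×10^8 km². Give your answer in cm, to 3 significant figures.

Halund: 0.08 × 1.63×10^4 km³ × (900/1027) = 1143 km³ of water.
Spread over 3.55×10^14 m² of ocean, Δh = 1.143×10^12 / 3.55×10^14 = 3.22×10^-3 m = 0.322 cm.

≈ 0.322 cm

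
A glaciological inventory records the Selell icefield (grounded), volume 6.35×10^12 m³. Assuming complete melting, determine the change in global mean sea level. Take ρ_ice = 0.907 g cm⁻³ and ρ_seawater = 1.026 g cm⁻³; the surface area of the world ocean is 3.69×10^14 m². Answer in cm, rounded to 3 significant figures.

Selell: 6.35×10^12 m³ × (907/1026) = 5.613×10^12 m³ of water.
Spread over 3.69×10^14 m² of ocean, Δh = 5.613×10^12 / 3.69×10^14 = 0.0152 m = 1.52 cm.

≈ 1.52 cm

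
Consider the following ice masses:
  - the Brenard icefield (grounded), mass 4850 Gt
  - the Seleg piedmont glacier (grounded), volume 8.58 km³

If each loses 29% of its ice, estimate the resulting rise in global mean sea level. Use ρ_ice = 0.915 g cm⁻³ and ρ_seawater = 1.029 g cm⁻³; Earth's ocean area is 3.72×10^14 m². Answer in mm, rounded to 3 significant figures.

≈ 3.68 mm

Brenard: 0.29 × 4850 Gt = 1.406×10^15 kg; dividing by ρ_w = 1.029 g cm⁻³ = 1029 kg m⁻³ gives 1.367×10^12 m³ of water.
Seleg: 0.29 × 8.58 km³ × (915/1029) = 2.213 km³ of water.
Total added water ≈ 1.369×10^12 m³ over 3.72×10^14 m² → Δh = 3.68×10^-3 m = 3.68 mm.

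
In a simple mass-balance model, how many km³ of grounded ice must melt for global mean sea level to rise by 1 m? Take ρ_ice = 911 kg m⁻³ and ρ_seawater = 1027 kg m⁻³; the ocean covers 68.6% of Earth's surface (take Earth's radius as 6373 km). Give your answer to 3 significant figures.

Required water volume = Δh × A = 1 m × 3.50×10^14 m² = 3.501×10^14 m³ = 3.501×10^5 km³.
Ice volume = water volume × ρ_w/ρ_ice = 3.501×10^5 × 1027/911 = 3.95×10^5 km³.

≈ 3.95×10^5 km³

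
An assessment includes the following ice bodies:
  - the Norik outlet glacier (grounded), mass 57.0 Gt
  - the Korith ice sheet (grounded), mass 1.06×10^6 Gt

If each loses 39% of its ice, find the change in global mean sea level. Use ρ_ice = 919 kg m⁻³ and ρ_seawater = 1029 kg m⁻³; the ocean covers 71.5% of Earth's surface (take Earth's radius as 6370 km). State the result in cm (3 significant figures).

Norik: 0.39 × 57.0 Gt = 2.223×10^13 kg; dividing by ρ_w = 1029 kg m⁻³ gives 2.160×10^10 m³ of water.
Korith: 0.39 × 1.06×10^6 Gt = 4.134×10^17 kg; dividing by ρ_w = 1029 kg m⁻³ gives 4.017×10^14 m³ of water.
Total added water ≈ 4.018×10^14 m³ over 3.65×10^14 m² → Δh = 1.10 m = 110 cm.

≈ 110 cm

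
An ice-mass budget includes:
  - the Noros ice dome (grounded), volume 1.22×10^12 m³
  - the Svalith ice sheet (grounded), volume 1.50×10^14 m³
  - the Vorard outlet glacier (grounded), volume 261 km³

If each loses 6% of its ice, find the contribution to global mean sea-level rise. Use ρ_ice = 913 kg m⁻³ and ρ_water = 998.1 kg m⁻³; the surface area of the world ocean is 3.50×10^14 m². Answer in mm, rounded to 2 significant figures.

≈ 24 mm

Noros: 0.06 × 1.22×10^12 m³ × (913/998.1) = 6.696×10^10 m³ of water.
Svalith: 0.06 × 1.50×10^14 m³ × (913/998.1) = 8.233×10^12 m³ of water.
Vorard: 0.06 × 261 km³ × (913/998.1) = 14.32 km³ of water.
Total added water ≈ 8.314×10^12 m³ over 3.50×10^14 m² → Δh = 0.0238 m = 24 mm.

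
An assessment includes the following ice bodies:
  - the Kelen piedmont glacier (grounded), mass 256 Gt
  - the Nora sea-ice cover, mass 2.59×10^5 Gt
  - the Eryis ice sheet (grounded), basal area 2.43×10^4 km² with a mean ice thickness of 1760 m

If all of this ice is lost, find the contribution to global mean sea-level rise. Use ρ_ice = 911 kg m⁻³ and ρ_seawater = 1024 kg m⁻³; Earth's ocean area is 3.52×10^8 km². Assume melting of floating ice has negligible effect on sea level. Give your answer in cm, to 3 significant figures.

≈ 10.9 cm

Kelen: 256 Gt = 2.560×10^14 kg; dividing by ρ_w = 1024 kg m⁻³ gives 2.500×10^11 m³ of water.
The Nora sea-ice cover is floating and already displaces its own weight of water, so its melt adds essentially nothing to sea level.
Eryis: ice volume = 2.43×10^4 km² × 1760 m = 4.277×10^4 km³; 4.277×10^4 × (911/1024) = 3.805×10^4 km³ of water.
Total added water ≈ 3.830×10^13 m³ over 3.52×10^14 m² → Δh = 0.109 m = 10.9 cm.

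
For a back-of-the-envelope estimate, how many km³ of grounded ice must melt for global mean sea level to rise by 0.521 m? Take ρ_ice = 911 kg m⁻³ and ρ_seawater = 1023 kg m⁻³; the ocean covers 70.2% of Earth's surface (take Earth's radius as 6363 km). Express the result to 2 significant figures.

≈ 2.1×10^5 km³

Required water volume = Δh × A = 0.521 m × 3.57×10^14 m² = 1.861×10^14 m³ = 1.861×10^5 km³.
Ice volume = water volume × ρ_w/ρ_ice = 1.861×10^5 × 1023/911 = 2.1×10^5 km³.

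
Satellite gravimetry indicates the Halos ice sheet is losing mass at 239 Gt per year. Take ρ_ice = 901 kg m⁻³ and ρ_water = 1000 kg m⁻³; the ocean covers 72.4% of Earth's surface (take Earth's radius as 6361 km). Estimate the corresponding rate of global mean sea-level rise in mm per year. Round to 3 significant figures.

≈ 0.649 mm/yr

ρ_w = 1000 kg m⁻³. Annual water volume added = 239 Gt / ρ_w = 2.390×10^14 kg / 1000 kg m⁻³ = 2.390×10^11 m³.
Δh per year = 2.390×10^11 / 3.68×10^14 = 6.49×10^-4 m = 0.649 mm.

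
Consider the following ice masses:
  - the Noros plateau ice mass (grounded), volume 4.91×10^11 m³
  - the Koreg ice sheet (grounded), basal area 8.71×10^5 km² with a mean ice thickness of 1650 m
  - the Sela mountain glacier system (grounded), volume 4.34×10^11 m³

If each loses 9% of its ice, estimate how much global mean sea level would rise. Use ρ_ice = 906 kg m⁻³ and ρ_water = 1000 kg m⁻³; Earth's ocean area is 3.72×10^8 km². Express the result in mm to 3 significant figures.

Noros: 0.09 × 4.91×10^11 m³ × (906/1000) = 4.004×10^10 m³ of water.
Koreg: ice volume = 8.71×10^5 km² × 1650 m = 1.437×10^6 km³; 0.09 × 1.437×10^6 × (906/1000) = 1.172×10^5 km³ of water.
Sela: 0.09 × 4.34×10^11 m³ × (906/1000) = 3.539×10^10 m³ of water.
Total added water ≈ 1.173×10^14 m³ over 3.72×10^14 m² → Δh = 0.315 m = 315 mm.

≈ 315 mm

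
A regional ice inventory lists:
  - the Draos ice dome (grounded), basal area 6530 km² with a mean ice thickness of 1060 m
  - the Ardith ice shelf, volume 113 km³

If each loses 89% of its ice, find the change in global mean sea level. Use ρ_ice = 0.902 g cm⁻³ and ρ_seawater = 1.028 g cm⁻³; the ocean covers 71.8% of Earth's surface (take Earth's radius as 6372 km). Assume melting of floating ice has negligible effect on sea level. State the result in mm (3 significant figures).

Draos: ice volume = 6530 km² × 1060 m = 6922 km³; 0.89 × 6922 × (902/1028) = 5405 km³ of water.
The Ardith ice shelf is floating and already displaces its own weight of water, so its melt adds essentially nothing to sea level.
Total added water ≈ 5.405×10^12 m³ over 3.66×10^14 m² → Δh = 0.0148 m = 14.8 mm.

≈ 14.8 mm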